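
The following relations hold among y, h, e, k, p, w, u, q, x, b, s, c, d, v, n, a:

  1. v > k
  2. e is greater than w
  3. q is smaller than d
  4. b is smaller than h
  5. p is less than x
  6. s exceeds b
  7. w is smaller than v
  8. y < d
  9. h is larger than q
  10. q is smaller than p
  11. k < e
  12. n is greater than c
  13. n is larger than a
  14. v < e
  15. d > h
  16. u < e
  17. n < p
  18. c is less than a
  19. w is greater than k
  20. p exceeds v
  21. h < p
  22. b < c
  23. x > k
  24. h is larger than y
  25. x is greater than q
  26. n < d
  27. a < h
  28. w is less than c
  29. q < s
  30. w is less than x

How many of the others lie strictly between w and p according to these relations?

The relations place w below p. An element lies strictly between them when it is forced above w and also forced below p.
Above w: {c, a, v, n, e, h, x, d}. Below p: {k, b, c, a, q, y, v, n, h}.
Intersection: {c, a, v, n, h} — 5.

5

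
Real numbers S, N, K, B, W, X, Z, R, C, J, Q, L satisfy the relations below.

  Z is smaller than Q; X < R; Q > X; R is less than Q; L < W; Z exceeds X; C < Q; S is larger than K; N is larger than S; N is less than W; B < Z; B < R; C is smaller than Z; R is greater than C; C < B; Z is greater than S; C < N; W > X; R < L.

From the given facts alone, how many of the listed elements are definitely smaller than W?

8

The elements the relations force below W are C, B, X, R, K, S, N, L — no chain reaches any other.
That is 8.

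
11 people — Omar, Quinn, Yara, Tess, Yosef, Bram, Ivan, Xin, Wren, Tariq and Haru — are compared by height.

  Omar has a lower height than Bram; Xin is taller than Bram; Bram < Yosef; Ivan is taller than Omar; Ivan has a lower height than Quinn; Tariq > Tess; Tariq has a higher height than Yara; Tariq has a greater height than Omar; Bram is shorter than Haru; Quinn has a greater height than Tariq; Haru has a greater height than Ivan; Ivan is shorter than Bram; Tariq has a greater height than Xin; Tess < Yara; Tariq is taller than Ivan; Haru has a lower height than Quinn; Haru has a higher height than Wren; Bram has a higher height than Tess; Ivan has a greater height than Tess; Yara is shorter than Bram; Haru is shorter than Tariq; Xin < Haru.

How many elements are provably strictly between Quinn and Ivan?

Chaining upward from Ivan reaches: Bram, Xin, Haru, Yosef, Tariq.
Chaining downward from Quinn reaches: Tess, Omar, Yara, Bram, Xin, Wren, Haru, Tariq.
Strictly between Ivan and Quinn are those in both lists: Bram, Xin, Haru, Tariq — 4 elements.

4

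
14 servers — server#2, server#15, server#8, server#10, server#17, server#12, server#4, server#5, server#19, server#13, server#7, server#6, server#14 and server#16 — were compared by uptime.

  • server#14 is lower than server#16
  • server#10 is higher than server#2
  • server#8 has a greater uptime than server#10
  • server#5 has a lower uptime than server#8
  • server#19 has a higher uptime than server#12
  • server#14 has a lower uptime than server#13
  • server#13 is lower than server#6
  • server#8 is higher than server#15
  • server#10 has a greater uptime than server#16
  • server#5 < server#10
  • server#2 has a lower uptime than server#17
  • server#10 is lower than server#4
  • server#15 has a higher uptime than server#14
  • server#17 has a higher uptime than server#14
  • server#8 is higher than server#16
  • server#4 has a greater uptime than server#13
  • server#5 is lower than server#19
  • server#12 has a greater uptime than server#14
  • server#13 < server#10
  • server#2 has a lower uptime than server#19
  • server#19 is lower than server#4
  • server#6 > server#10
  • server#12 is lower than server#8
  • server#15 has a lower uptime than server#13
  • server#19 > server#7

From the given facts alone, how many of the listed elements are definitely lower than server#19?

The elements the relations force below server#19 are server#2, server#7, server#14, server#12, server#5 — no chain reaches any other.
That is 5.

5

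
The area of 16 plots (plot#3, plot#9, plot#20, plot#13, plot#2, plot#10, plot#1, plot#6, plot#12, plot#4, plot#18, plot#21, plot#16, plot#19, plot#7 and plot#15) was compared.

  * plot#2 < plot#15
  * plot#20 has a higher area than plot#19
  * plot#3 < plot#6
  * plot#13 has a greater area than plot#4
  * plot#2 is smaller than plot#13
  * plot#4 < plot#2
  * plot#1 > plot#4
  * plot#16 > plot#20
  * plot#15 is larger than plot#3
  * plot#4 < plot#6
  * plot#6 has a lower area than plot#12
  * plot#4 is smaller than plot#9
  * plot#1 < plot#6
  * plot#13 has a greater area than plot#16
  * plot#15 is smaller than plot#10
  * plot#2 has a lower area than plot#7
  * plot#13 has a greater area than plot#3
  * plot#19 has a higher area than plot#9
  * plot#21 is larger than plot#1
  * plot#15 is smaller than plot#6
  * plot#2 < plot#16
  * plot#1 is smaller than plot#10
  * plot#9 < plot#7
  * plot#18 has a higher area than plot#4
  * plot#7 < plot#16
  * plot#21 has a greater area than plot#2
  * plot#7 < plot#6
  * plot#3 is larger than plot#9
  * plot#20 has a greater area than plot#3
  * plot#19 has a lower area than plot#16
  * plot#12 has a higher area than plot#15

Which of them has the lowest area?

plot#9 is not least since plot#4 < plot#9; plot#1 is not least since plot#4 < plot#1; plot#19 is not least since plot#9 < plot#19; plot#3 is not least since plot#9 < plot#3; plot#2 is not least since plot#4 < plot#2; plot#20 is not least since plot#3 < plot#20; plot#7 is not least since plot#2 < plot#7; plot#15 is not least since plot#3 < plot#15; plot#6 is not least since plot#3 < plot#6; plot#12 is not least since plot#6 < plot#12; plot#10 is not least since plot#1 < plot#10; plot#21 is not least since plot#2 < plot#21; plot#18 is not least since plot#4 < plot#18; plot#16 is not least since plot#20 < plot#16; plot#13 is not least since plot#3 < plot#13.
Only plot#4 has nothing below it, so plot#4 is the lowest area.

plot#4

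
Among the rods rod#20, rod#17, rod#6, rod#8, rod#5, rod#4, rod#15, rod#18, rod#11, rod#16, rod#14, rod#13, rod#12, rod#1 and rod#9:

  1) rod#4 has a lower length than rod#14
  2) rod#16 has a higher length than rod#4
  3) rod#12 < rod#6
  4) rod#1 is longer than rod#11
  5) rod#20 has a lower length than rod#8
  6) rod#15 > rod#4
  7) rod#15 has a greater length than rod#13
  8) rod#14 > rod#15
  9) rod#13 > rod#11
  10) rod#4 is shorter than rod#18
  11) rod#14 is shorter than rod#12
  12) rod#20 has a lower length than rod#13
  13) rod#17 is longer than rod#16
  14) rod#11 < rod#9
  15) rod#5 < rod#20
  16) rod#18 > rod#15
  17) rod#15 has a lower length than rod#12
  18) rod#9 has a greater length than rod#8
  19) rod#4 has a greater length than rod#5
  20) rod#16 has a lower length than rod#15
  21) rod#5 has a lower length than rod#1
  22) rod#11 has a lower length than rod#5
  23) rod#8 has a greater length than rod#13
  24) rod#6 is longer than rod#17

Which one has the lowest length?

rod#11

rod#5 is not least since rod#11 < rod#5; rod#20 is not least since rod#5 < rod#20; rod#13 is not least since rod#11 < rod#13; rod#4 is not least since rod#5 < rod#4; rod#16 is not least since rod#4 < rod#16; rod#17 is not least since rod#16 < rod#17; rod#8 is not least since rod#13 < rod#8; rod#15 is not least since rod#4 < rod#15; rod#14 is not least since rod#4 < rod#14; rod#18 is not least since rod#4 < rod#18; rod#9 is not least since rod#11 < rod#9; rod#1 is not least since rod#5 < rod#1; rod#12 is not least since rod#14 < rod#12; rod#6 is not least since rod#12 < rod#6.
Only rod#11 has nothing below it, so rod#11 is the lowest length.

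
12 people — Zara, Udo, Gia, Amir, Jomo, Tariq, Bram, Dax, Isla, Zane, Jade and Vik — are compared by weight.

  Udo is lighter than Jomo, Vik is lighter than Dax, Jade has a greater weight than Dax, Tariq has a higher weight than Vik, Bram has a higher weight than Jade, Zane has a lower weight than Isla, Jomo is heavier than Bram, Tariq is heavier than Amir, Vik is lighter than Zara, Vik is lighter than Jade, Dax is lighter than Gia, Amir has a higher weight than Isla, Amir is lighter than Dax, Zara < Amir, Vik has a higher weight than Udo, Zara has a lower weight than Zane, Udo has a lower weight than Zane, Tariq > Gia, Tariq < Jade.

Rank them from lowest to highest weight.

The consecutive links are each given: Udo < Vik; Vik < Zara; Zara < Zane; Zane < Isla; Isla < Amir; Amir < Dax; Dax < Gia; Gia < Tariq; Tariq < Jade; Jade < Bram; Bram < Jomo.

Udo < Vik < Zara < Zane < Isla < Amir < Dax < Gia < Tariq < Jade < Bram < Jomo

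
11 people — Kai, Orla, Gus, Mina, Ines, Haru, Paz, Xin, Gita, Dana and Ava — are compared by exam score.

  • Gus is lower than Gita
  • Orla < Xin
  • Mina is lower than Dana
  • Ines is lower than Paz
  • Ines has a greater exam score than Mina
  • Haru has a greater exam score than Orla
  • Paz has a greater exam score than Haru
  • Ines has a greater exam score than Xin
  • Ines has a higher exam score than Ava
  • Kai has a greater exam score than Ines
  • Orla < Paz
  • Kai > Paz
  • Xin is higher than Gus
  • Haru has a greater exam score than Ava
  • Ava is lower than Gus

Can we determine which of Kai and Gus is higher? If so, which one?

Kai

Gus < Xin and Xin < Ines give Gus < Ines.
With Ines < Paz: Gus < Xin < Ines < Paz.
With Paz < Kai: Gus < Xin < Ines < Paz < Kai.
So Kai is higher.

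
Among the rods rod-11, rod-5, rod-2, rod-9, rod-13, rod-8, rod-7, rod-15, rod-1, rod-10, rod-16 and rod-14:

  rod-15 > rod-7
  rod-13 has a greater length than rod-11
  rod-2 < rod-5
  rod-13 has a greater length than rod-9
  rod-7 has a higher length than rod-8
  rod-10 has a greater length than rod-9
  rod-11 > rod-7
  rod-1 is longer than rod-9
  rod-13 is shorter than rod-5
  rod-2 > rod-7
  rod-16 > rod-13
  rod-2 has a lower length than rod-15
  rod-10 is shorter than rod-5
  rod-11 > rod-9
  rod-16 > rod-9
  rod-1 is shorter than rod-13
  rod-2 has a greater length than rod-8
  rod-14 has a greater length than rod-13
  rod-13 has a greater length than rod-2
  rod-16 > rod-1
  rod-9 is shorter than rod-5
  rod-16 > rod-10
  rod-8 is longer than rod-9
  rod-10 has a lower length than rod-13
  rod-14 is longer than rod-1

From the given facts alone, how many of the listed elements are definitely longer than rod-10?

From rod-10 the given relations immediately reach rod-13, rod-5, rod-16.
From those, rod-14 — 4 in total.
No other element is forced above rod-10 by the given relations, so the count is 4.

4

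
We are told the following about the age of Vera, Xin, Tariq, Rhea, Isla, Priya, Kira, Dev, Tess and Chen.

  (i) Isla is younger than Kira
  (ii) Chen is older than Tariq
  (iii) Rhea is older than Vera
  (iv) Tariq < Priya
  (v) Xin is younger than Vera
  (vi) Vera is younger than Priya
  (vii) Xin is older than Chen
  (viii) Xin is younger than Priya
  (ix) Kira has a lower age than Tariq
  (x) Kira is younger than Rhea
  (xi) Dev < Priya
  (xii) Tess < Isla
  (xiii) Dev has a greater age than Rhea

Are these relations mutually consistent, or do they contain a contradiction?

The single ordering Tess < Isla < Kira < Tariq < Chen < Xin < Vera < Rhea < Dev < Priya satisfies every listed relation, so no contradiction arises.

consistent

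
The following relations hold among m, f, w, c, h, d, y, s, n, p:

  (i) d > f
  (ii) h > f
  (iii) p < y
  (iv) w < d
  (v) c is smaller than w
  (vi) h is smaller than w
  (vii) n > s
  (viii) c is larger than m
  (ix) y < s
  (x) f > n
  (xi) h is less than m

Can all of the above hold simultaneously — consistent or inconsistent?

Every relation is compatible with p < y < s < n < f < h < m < c < w < d; the set is consistent.

consistent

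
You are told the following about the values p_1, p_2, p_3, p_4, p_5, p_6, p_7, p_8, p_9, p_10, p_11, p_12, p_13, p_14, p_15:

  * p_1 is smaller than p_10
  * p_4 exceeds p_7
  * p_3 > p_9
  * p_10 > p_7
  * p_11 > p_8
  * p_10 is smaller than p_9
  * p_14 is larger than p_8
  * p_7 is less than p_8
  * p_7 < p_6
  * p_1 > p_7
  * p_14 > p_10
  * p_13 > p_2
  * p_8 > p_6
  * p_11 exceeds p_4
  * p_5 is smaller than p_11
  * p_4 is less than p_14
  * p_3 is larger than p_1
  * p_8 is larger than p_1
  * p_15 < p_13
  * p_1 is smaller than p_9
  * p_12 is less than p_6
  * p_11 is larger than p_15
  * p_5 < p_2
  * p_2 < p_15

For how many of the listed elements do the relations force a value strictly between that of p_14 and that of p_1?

Chaining upward from p_1 reaches: p_10, p_9, p_8, p_3, p_11.
Chaining downward from p_14 reaches: p_12, p_7, p_4, p_10, p_6, p_8.
Strictly between p_1 and p_14 are those in both lists: p_10, p_8 — 2 elements.

2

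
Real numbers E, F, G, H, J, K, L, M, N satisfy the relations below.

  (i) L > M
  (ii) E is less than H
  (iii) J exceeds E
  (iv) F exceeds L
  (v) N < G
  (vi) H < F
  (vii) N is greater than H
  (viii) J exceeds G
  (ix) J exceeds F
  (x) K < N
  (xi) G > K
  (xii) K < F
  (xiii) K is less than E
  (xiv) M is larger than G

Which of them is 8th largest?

Piecing the relations together gives one ordering: K < E < H < N < G < M < L < F < J.
Counting 8 from the largest end gives E.

E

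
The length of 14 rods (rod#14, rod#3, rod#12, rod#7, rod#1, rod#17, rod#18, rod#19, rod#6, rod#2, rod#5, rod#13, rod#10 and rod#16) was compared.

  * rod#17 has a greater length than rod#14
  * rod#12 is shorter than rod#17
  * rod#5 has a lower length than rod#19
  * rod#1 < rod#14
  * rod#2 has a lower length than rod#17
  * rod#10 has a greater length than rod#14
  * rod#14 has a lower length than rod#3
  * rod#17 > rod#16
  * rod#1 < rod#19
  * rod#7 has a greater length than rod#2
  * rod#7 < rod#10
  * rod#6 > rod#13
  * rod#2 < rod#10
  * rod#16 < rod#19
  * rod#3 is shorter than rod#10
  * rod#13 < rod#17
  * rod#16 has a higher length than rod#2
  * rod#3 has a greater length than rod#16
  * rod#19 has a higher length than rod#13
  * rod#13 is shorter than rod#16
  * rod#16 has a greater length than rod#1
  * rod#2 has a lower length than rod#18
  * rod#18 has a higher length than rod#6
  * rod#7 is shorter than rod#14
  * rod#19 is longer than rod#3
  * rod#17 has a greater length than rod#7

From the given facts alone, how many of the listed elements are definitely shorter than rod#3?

6

From rod#3 the given relations immediately reach rod#16, rod#14.
From those, rod#13, rod#2, rod#7, rod#1 — 6 in total.
Nothing else is reachable below rod#3; 6 in all.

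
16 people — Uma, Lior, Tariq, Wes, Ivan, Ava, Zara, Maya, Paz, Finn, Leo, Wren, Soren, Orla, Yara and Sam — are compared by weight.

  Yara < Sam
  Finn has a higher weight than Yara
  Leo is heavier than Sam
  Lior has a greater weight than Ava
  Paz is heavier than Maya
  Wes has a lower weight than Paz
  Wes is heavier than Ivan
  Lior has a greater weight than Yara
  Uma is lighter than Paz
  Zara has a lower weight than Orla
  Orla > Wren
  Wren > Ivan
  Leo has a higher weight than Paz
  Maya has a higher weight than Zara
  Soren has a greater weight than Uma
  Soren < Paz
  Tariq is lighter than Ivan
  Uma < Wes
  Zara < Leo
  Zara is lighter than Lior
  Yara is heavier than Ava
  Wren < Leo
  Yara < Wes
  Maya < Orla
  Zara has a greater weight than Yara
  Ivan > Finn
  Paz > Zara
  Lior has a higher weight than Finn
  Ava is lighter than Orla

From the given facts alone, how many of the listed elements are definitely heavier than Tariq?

6

From Tariq the given relations immediately reach Ivan.
From those, Wren, Wes — 3 in total.
From those, Orla, Paz, Leo — 6 in total.
Nothing else is reachable above Tariq; 6 in all.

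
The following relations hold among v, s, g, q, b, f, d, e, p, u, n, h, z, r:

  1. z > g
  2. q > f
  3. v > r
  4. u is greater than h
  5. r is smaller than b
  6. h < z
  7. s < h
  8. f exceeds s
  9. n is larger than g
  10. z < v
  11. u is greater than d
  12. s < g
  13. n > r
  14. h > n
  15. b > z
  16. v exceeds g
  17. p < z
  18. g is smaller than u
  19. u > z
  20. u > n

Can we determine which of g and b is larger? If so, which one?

g < n and n < h give g < h.
Then h < z extends the chain to z.
Then z < b extends the chain to b.
So b is larger.

b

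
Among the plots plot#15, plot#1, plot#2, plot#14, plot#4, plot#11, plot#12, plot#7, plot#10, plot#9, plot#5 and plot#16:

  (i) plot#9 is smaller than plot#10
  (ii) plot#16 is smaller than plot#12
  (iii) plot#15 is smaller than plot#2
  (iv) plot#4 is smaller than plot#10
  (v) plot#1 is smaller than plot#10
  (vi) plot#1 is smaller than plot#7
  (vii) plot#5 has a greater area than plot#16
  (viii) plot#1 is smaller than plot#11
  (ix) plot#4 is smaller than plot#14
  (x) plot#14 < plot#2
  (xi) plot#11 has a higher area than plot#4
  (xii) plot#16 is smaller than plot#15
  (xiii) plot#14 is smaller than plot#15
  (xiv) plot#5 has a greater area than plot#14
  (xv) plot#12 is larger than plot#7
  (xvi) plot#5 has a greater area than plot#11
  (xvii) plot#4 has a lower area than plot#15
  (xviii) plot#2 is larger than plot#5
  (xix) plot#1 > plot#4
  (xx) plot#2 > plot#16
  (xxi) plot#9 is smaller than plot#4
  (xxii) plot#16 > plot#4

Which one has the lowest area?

plot#9

plot#4 is not least since plot#9 < plot#4; plot#16 is not least since plot#4 < plot#16; plot#1 is not least since plot#4 < plot#1; plot#7 is not least since plot#1 < plot#7; plot#14 is not least since plot#4 < plot#14; plot#11 is not least since plot#4 < plot#11; plot#5 is not least since plot#14 < plot#5; plot#15 is not least since plot#16 < plot#15; plot#2 is not least since plot#15 < plot#2; plot#12 is not least since plot#16 < plot#12; plot#10 is not least since plot#9 < plot#10.
Only plot#9 has nothing below it, so plot#9 is the lowest area.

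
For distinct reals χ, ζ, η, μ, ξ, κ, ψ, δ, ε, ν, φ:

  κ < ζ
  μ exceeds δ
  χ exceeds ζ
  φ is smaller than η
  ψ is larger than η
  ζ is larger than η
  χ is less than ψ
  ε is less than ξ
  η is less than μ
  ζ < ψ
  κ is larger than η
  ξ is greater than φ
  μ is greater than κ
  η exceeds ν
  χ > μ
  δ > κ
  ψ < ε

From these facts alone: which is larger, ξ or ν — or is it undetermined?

ξ

Link the given pairs in sequence: ν < η; η < κ; κ < δ; δ < μ; μ < χ; χ < ψ; ψ < ε; ε < ξ.
Together: ν < η < κ < δ < μ < χ < ψ < ε < ξ.
So ξ is larger.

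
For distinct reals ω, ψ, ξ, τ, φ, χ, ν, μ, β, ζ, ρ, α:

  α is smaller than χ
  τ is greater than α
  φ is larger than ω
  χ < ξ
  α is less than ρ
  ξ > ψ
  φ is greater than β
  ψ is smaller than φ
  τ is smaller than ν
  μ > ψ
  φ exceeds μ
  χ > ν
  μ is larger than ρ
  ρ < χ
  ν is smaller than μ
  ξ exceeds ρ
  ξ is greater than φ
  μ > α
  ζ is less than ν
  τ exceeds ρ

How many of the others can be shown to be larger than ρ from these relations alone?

The elements the relations force above ρ are τ, ν, μ, φ, χ, ξ — no chain reaches any other.
That is 6.

6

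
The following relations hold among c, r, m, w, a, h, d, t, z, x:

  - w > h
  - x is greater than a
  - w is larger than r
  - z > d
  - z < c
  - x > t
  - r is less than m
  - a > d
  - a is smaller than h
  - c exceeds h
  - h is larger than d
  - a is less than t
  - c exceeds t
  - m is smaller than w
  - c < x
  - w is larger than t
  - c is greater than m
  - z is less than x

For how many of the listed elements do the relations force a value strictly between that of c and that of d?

Chaining upward from d reaches: a, z, h, t, w, x.
Chaining downward from c reaches: r, a, z, h, t, m.
Strictly between d and c are those in both lists: a, z, h, t — 4 elements.

4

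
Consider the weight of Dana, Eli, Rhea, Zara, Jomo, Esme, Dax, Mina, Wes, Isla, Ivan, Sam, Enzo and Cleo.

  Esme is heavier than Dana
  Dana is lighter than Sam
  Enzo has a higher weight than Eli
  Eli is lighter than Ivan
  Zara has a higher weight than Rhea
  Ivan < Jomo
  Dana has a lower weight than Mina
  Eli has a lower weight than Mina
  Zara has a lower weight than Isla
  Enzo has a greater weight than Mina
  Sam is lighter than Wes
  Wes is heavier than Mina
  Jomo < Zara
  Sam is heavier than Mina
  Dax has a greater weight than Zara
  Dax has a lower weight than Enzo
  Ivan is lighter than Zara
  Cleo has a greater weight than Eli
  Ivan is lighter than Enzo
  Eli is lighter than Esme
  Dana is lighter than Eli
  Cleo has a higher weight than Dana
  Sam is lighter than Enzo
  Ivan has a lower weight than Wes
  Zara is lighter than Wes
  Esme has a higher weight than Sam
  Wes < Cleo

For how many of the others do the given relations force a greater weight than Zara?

Directly above Zara: Dax, Wes, Isla.
One step further: Enzo, Cleo (5 so far).
No other element is forced above Zara by the given relations, so the count is 5.

5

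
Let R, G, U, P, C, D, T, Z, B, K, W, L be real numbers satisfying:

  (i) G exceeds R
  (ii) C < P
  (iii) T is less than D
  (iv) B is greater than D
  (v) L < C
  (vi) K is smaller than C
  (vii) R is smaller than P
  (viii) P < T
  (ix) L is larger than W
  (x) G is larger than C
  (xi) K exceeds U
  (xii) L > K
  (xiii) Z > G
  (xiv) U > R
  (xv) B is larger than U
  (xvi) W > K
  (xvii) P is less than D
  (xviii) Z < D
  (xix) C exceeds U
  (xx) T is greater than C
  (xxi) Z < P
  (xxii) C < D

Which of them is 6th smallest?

C

Chaining the given pairs: R < U < K < W < L < C < G < Z < P < T < D < B.
Counting 6 from the smallest end gives C.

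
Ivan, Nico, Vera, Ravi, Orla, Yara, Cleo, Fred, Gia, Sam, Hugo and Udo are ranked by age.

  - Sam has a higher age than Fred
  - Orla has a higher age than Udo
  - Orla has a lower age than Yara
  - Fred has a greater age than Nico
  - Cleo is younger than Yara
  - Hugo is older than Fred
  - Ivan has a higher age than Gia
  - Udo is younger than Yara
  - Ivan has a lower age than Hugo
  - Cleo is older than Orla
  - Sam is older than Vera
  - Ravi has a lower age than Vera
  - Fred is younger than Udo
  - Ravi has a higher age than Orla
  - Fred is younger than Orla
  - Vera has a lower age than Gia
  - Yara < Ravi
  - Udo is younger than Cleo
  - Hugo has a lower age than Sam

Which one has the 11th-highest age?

Fred

Chaining the given pairs: Nico < Fred < Udo < Orla < Cleo < Yara < Ravi < Vera < Gia < Ivan < Hugo < Sam.
The 11th largest is Fred.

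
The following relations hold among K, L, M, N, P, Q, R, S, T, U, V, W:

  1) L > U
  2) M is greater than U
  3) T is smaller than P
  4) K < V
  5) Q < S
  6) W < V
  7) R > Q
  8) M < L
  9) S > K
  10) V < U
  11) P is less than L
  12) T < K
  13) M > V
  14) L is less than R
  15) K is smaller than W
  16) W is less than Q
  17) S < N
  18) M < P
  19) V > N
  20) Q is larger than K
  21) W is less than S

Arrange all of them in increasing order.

Each adjacent pair is fixed by a given relation: T < K; K < W; W < Q; Q < S; S < N; N < V; V < U; U < M; M < P; P < L; L < R. Chaining them end to end gives the full order.

T < K < W < Q < S < N < V < U < M < P < L < R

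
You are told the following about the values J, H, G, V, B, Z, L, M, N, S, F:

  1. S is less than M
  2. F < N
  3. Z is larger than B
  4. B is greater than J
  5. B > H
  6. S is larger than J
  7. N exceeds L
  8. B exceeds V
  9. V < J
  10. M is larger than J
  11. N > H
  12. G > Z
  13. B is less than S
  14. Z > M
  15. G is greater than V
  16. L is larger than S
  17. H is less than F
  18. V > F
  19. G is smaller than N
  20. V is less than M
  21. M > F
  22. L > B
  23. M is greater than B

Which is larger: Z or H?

Z

Chaining the given relations: H < F < V < J < B < S < M < Z.
So H < Z; Z is the larger of the two.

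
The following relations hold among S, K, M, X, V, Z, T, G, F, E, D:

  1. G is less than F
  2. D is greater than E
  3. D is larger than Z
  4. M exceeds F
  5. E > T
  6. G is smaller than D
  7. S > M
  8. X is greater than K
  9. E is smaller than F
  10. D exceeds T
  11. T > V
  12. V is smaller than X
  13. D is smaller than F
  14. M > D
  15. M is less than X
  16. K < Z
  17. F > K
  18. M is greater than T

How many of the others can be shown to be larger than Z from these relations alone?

5

The elements the relations force above Z are D, F, M, S, X — no chain reaches any other.
That is 5.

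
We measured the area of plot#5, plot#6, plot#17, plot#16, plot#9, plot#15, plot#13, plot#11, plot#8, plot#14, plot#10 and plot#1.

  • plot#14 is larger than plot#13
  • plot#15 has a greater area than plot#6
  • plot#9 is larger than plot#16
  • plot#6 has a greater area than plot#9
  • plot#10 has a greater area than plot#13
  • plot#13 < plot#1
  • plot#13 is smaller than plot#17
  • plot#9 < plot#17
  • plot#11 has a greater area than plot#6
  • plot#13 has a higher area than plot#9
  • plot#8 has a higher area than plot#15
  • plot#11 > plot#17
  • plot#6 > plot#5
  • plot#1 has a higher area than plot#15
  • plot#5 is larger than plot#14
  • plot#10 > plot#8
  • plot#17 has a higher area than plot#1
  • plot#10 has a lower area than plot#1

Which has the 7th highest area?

Chaining the given pairs: plot#16 < plot#9 < plot#13 < plot#14 < plot#5 < plot#6 < plot#15 < plot#8 < plot#10 < plot#1 < plot#17 < plot#11.
Counting 7 from the largest end gives plot#6.

plot#6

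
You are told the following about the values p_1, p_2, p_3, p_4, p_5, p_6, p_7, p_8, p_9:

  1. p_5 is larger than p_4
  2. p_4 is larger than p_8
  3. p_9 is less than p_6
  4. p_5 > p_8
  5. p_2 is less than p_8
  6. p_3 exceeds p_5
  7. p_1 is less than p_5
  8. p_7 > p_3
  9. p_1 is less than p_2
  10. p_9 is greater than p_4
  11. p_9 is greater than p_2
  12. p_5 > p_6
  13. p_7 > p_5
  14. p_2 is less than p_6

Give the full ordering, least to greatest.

Nothing is placed below p_1, so it is least; from there p_1 < p_2; p_2 < p_8; p_8 < p_4; p_4 < p_9; p_9 < p_6; p_6 < p_5; p_5 < p_3; p_3 < p_7, each given directly.

p_1 < p_2 < p_8 < p_4 < p_9 < p_6 < p_5 < p_3 < p_7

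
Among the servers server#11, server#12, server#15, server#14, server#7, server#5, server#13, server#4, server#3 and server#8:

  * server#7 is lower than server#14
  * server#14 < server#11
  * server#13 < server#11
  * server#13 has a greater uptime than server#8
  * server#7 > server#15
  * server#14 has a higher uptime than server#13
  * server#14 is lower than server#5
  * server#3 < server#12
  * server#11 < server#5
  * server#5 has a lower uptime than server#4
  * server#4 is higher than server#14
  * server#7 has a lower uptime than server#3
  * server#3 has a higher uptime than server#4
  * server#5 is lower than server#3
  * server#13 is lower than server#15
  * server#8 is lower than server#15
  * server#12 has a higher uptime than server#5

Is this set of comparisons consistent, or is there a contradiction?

Every relation is compatible with server#8 < server#13 < server#15 < server#7 < server#14 < server#11 < server#5 < server#4 < server#3 < server#12; the set is consistent.

consistent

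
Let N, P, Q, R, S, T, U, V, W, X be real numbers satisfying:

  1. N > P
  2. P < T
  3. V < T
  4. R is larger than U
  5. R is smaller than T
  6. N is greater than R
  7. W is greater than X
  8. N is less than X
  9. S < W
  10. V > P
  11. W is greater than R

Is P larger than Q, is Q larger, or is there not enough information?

undetermined

Following every chain through P: above P we get V, N, X, W, T.
Q is not reached, and no chain runs the other way from Q to P.
So the given relations leave the order of P and Q undetermined.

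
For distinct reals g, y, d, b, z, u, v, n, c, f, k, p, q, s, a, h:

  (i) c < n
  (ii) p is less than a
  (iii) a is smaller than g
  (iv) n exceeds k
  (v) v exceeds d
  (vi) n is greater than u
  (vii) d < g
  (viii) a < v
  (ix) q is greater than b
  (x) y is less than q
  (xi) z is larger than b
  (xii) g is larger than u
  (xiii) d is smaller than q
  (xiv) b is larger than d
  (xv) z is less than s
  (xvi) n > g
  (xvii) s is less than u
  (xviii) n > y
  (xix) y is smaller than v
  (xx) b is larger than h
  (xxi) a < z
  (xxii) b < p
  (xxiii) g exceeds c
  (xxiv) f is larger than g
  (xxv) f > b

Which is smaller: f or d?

d

d < b < p < a < z < s < u < g < f, by transitivity through b, p, a, z, s, u, g.
So d < f; d is the smaller of the two.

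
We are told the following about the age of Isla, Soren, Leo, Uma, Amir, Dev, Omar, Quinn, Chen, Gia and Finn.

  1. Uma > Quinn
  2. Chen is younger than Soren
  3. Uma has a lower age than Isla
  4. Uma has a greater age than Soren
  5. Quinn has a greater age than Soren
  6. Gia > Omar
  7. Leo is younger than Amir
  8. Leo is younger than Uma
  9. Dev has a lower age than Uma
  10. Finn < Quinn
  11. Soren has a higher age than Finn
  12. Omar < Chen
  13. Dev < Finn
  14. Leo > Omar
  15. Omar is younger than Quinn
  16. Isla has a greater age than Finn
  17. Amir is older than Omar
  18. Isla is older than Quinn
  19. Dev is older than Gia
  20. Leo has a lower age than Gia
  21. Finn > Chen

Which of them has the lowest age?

Chaining upward from Omar: directly above it, Leo, Gia, Amir, Chen, Quinn; then Dev, Finn, Soren, Uma, Isla.
That covers every other element, and nothing is given below Omar, so Omar is the lowest age.

Omar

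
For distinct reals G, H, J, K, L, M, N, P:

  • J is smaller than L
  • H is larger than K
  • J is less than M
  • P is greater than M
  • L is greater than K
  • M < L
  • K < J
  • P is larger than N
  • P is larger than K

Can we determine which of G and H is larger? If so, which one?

Following every chain through G: nothing is chained to G.
H is not reached, and no chain runs the other way from H to G.
So the given relations leave the order of G and H undetermined.

undetermined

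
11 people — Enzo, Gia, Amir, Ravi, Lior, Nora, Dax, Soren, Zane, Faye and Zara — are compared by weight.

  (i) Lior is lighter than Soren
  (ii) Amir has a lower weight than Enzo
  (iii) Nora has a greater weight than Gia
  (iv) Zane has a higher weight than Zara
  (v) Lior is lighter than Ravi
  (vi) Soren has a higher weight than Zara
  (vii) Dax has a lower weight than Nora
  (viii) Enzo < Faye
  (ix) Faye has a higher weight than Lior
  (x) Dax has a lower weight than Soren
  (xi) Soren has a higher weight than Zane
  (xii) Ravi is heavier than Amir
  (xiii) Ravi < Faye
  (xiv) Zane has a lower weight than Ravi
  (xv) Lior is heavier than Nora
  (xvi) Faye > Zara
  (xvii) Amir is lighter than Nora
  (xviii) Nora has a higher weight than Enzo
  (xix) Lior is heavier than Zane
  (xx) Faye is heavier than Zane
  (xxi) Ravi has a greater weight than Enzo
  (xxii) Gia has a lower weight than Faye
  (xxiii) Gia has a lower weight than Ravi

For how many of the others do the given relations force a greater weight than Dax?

5

Directly above Dax: Nora, Soren.
One step further: Lior (3 so far).
One step further: Ravi, Faye (5 so far).
Nothing else is reachable above Dax; 5 in all.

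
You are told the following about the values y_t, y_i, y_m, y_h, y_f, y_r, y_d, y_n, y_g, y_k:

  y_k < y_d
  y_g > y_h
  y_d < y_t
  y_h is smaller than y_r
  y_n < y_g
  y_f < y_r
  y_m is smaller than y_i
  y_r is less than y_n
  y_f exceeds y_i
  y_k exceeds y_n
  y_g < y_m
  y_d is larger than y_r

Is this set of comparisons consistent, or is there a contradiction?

inconsistent

Chaining the given relations yields y_g < y_m < y_i < y_f < y_r < y_n, so y_g < y_n. But one relation states y_n < y_g. These cannot both hold.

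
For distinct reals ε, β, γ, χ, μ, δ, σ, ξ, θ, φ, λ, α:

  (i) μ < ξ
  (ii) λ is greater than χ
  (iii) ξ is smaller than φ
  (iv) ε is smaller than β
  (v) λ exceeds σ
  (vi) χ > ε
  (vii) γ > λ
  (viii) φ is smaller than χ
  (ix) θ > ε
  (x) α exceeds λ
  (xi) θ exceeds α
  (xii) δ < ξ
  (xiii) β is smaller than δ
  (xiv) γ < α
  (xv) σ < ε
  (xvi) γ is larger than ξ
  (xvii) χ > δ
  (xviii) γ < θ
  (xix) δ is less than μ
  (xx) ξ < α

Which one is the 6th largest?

Chaining the given pairs: σ < ε < β < δ < μ < ξ < φ < χ < λ < γ < α < θ.
Counting 6 from the largest end gives φ.

φ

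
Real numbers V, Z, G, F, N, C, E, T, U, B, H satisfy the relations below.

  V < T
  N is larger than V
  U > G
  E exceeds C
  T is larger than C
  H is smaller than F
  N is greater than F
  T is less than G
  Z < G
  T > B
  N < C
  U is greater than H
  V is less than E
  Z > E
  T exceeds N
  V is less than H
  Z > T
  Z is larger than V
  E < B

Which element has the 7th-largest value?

Chaining the given pairs: V < H < F < N < C < E < B < T < Z < G < U.
Counting 7 from the largest end gives C.

C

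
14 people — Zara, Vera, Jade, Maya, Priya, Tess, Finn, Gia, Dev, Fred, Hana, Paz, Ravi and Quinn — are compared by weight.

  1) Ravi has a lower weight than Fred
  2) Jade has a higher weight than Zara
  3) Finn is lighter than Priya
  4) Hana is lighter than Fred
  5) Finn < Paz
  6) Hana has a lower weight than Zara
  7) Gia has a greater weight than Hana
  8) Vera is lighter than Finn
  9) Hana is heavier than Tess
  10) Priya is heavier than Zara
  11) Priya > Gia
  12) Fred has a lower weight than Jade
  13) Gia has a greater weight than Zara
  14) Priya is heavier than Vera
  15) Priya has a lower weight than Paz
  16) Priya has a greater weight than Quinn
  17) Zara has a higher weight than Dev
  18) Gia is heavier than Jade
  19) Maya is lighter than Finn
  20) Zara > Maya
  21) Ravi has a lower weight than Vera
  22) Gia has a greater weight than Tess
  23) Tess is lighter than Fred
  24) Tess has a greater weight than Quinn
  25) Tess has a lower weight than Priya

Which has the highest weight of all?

Maya is not greatest since Maya < Finn; Quinn is not greatest since Quinn < Tess; Ravi is not greatest since Ravi < Fred; Vera is not greatest since Vera < Priya; Dev is not greatest since Dev < Zara; Finn is not greatest since Finn < Paz; Tess is not greatest since Tess < Priya; Hana is not greatest since Hana < Zara; Fred is not greatest since Fred < Jade; Zara is not greatest since Zara < Gia; Jade is not greatest since Jade < Gia; Gia is not greatest since Gia < Priya; Priya is not greatest since Priya < Paz.
Only Paz has nothing above it, so Paz is the highest weight.

Paz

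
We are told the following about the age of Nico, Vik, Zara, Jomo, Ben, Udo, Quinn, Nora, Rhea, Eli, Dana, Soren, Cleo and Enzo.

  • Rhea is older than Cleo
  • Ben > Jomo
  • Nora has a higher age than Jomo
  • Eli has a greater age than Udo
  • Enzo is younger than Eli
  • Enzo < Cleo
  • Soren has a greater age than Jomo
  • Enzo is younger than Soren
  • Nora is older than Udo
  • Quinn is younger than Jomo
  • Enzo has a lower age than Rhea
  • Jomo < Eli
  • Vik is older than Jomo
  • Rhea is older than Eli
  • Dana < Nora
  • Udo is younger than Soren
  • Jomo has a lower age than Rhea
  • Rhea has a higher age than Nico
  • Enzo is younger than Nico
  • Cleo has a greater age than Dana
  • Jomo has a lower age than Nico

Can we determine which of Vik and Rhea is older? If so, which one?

Following every chain through Vik: below Vik we get Quinn, Jomo.
Rhea is not reached, and no chain runs the other way from Rhea to Vik.
So the given relations leave the order of Vik and Rhea undetermined.

undetermined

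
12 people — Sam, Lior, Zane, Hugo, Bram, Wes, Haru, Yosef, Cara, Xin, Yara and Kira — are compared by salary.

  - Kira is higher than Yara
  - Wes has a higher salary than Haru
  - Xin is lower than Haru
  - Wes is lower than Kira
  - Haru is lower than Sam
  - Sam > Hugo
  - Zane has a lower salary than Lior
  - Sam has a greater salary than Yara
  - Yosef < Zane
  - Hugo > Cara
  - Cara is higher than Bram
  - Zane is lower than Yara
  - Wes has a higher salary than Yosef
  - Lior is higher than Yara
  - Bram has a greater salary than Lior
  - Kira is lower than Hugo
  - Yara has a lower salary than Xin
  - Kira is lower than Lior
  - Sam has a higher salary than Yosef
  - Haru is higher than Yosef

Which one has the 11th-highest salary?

Piecing the relations together gives one ordering: Yosef < Zane < Yara < Xin < Haru < Wes < Kira < Lior < Bram < Cara < Hugo < Sam.
Counting 11 from the largest end gives Zane.

Zane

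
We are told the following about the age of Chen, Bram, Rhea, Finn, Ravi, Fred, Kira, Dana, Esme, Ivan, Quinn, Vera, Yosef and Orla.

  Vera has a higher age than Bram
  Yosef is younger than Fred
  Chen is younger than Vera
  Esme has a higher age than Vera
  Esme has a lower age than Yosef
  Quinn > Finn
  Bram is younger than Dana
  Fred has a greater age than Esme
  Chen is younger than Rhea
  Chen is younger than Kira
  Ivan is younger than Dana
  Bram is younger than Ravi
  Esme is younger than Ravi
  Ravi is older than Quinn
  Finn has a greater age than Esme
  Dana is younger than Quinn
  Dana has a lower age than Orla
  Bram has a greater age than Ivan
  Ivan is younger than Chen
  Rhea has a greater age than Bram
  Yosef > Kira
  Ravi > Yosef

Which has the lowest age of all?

Ivan

Chen is not least since Ivan < Chen; Bram is not least since Ivan < Bram; Vera is not least since Chen < Vera; Esme is not least since Vera < Esme; Kira is not least since Chen < Kira; Yosef is not least since Esme < Yosef; Dana is not least since Ivan < Dana; Rhea is not least since Bram < Rhea; Finn is not least since Esme < Finn; Quinn is not least since Dana < Quinn; Fred is not least since Yosef < Fred; Ravi is not least since Yosef < Ravi; Orla is not least since Dana < Orla.
Only Ivan has nothing below it, so Ivan is the lowest age.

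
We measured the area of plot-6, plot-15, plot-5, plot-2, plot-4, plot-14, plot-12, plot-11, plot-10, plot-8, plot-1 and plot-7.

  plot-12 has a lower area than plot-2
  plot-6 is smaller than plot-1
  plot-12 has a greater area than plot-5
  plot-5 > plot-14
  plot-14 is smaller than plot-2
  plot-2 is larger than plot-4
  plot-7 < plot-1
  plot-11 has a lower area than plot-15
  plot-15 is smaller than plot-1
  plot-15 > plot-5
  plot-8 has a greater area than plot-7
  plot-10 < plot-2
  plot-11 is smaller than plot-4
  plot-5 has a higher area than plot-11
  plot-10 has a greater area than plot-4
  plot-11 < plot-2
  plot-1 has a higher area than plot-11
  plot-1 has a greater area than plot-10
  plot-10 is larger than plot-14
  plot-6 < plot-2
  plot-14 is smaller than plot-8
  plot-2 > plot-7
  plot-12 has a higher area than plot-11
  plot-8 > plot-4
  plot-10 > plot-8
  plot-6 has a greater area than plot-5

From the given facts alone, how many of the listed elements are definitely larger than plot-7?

Directly above plot-7: plot-8, plot-1, plot-2.
One step further: plot-10 (4 so far).
Nothing else is reachable above plot-7; 4 in all.

4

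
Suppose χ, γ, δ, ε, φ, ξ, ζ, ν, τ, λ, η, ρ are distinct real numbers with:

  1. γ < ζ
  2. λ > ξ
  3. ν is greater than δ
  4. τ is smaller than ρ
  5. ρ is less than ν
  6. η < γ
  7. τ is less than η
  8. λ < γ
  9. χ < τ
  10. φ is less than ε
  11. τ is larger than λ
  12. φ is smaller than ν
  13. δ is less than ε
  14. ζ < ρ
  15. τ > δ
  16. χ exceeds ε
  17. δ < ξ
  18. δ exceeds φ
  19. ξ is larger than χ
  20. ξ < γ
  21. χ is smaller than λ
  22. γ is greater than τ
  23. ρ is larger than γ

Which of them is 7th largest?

λ

Chaining the given pairs: φ < δ < ε < χ < ξ < λ < τ < η < γ < ζ < ρ < ν.
Counting 7 from the largest end gives λ.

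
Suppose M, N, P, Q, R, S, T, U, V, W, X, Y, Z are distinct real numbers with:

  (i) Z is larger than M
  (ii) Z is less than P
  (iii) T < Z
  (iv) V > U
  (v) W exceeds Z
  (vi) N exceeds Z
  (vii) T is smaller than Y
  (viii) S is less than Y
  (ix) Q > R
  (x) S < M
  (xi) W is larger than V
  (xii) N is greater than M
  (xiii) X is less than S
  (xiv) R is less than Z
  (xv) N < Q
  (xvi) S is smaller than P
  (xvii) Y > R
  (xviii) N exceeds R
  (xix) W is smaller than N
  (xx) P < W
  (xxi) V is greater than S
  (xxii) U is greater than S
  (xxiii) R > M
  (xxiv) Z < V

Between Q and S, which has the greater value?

Q

Chaining the given relations: S < M < R < Z < P < W < N < Q.
So S < Q; Q is the larger of the two.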